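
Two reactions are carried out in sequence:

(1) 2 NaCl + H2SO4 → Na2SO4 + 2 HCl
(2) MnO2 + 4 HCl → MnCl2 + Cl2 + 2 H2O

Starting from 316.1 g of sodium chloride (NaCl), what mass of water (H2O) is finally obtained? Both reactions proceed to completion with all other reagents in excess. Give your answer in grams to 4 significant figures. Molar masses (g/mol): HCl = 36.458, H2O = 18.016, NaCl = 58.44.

n(NaCl) = 316.10 / 58.44 = 5.4090 mol.
Step 1 gives a 2:2 ratio of NaCl to HCl, so n(HCl) = 5.4090 mol.
In step 2 the HCl:H2O ratio is 4:2, so n(H2O) = 2.7045 mol.
Mass of H2O = 2.7045 × 18.016 = 48.724 g.

48.72 g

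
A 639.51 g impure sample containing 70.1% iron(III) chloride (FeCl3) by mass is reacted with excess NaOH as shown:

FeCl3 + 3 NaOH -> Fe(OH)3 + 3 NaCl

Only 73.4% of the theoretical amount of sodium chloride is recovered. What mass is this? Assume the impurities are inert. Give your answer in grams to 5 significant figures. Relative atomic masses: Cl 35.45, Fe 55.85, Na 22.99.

355.67 g

Pure FeCl3 available = 639.51 g × 0.701 = 448.297 g.
M(FeCl3) = 55.85 + 3(35.45) = 162.20 g/mol.
M(NaCl) = 22.99 + 35.45 = 58.44 g/mol.
n(FeCl3) = 448.297 g / 162.20 g/mol = 2.76385 mol.
From the equation the FeCl3:NaCl mole ratio is 1:3, so n(NaCl) = 2.76385 × 3/1 = 8.29155 mol.
Mass of NaCl = 8.29155 mol × 58.44 g/mol = 484.558 g.
Actual mass collected = 484.558 g × 0.734 = 355.666 g.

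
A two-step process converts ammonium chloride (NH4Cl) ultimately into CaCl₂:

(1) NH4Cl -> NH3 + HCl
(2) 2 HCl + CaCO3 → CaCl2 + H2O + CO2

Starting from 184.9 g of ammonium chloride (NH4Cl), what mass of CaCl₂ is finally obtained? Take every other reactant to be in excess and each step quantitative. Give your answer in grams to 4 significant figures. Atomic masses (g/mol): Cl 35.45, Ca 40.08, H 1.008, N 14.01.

M(NH4Cl) = 14.01 + 4(1.008) + 35.45 = 53.492 g/mol.
M(CaCl2) = 40.08 + 2(35.45) = 110.98 g/mol.
n(NH4Cl) = 184.90 / 53.492 = 3.4566 mol.
Step 1 gives a 1:1 ratio of NH4Cl to HCl, so n(HCl) = 3.4566 mol.
In step 2 the HCl:CaCl2 ratio is 2:1, so n(CaCl2) = 1.7283 mol.
Mass of CaCl2 = 1.7283 × 110.98 = 191.81 g.

191.8 g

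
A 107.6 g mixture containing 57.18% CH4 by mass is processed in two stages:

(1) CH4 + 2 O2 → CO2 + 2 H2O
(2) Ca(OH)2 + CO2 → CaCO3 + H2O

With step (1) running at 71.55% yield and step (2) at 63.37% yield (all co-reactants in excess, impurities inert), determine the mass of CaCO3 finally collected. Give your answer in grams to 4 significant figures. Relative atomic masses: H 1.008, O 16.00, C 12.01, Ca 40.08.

174.1 g

Pure CH4 = 107.6 × 0.5718 = 61.526 g.
M(CH4) = 12.01 + 4(1.008) = 16.042 g/mol.
M(CaCO3) = 40.08 + 12.01 + 3(16.00) = 100.09 g/mol.
n(CH4) = 61.526 / 16.042 = 3.8353 mol.
Step 1 (CH4:CO2 = 1:1): theoretical n(CO2) = 3.8353 mol; at 71.55% yield, n(CO2) = 2.7441 mol.
Step 2 (CO2:CaCO3 = 1:1): theoretical n(CaCO3) = 2.7441 mol, so theoretical mass = 2.7441 × 100.09 = 274.66 g.
At 63.37% yield, actual mass of CaCO3 = 274.66 × 0.6337 = 174.05 g.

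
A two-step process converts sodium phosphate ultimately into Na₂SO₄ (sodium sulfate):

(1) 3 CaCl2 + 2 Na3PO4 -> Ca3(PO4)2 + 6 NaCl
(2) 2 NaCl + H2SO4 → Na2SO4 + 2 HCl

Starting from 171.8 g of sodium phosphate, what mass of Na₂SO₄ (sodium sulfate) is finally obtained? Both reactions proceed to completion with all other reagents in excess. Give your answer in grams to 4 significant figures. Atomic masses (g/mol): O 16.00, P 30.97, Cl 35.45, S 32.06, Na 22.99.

223.3 g

M(Na3PO4) = 3(22.99) + 30.97 + 4(16.00) = 163.94 g/mol.
M(Na2SO4) = 2(22.99) + 32.06 + 4(16.00) = 142.04 g/mol.
n(Na3PO4) = 171.80 / 163.94 = 1.0479 mol.
Step 1 gives a 2:6 ratio of Na3PO4 to NaCl, so n(NaCl) = 3.1438 mol.
In step 2 the NaCl:Na2SO4 ratio is 2:1, so n(Na2SO4) = 1.5719 mol.
Mass of Na2SO4 = 1.5719 × 142.04 = 223.28 g.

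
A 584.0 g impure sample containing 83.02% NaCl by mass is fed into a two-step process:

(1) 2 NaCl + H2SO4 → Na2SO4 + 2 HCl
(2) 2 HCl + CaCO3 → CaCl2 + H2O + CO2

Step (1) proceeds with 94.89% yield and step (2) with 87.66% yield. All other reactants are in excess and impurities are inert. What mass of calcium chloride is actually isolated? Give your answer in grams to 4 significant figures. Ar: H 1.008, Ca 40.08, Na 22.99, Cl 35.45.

Pure NaCl = 584.0 × 0.8302 = 484.84 g.
M(NaCl) = 22.99 + 35.45 = 58.44 g/mol.
M(CaCl2) = 40.08 + 2(35.45) = 110.98 g/mol.
n(NaCl) = 484.84 / 58.44 = 8.2963 mol.
Step 1 (NaCl:HCl = 2:2): theoretical n(HCl) = 8.2963 mol; at 94.89% yield, n(HCl) = 7.8724 mol.
Step 2 (HCl:CaCl2 = 2:1): theoretical n(CaCl2) = 3.9362 mol, so theoretical mass = 3.9362 × 110.98 = 436.84 g.
At 87.66% yield, actual mass of CaCl2 = 436.84 × 0.8766 = 382.93 g.

382.9 g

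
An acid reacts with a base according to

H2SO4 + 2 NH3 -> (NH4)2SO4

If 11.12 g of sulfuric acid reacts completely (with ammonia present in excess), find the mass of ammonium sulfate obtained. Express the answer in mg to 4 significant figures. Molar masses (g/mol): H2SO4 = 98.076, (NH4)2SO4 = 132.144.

14980 mg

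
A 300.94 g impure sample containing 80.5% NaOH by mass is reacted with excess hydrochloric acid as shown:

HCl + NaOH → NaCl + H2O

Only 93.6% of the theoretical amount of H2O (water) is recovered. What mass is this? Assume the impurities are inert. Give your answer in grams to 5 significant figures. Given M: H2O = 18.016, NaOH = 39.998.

Pure NaOH available = 300.94 g × 0.805 = 242.257 g.
n(NaOH) = 242.257 g / 39.998 g/mol = 6.05672 mol.
From the equation the NaOH:H2O mole ratio is 1:1, so n(H2O) = 6.05672 × 1/1 = 6.05672 mol.
Mass of H2O = 6.05672 mol × 18.016 g/mol = 109.118 g.
Actual mass collected = 109.118 g × 0.936 = 102.134 g.

102.13 g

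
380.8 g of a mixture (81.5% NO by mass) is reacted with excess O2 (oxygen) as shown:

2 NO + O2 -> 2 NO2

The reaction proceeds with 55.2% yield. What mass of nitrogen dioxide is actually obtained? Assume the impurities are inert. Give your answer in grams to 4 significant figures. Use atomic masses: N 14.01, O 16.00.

262.7 g

Pure NO available = 380.8 g × 0.815 = 310.35 g.
M(NO) = 14.01 + 16.00 = 30.01 g/mol.
M(NO2) = 14.01 + 2(16.00) = 46.01 g/mol.
n(NO) = 310.35 g / 30.01 g/mol = 10.342 mol.
From the equation the NO:NO2 mole ratio is 2:2, so n(NO2) = 10.342 × 2/2 = 10.342 mol.
Mass of NO2 = 10.342 mol × 46.01 g/mol = 475.82 g.
Actual mass collected = 475.82 g × 0.552 = 262.65 g.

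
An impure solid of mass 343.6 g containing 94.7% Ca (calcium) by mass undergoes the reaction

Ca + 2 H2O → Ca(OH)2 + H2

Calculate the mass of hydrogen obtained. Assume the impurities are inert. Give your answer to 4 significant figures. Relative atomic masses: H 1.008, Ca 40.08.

16.37 g

Mass of pure Ca = 343.6 g × 0.947 = 325.39 g.
M(Ca) = 40.08 g/mol.
M(H2) = 2(1.008) = 2.016 g/mol.
n(Ca) = 325.39 g / 40.08 g/mol = 8.1185 mol.
From the equation the Ca:H2 mole ratio is 1:1, so n(H2) = 8.1185 × 1/1 = 8.1185 mol.
Mass of H2 = 8.1185 mol × 2.016 g/mol = 16.367 g.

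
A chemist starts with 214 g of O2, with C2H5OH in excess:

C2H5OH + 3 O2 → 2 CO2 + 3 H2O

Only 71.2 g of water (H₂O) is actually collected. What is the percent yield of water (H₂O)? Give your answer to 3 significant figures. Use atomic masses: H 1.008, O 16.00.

M(O2) = 2(16.00) = 32.00 g/mol.
M(H2O) = 2(1.008) + 16.00 = 18.016 g/mol.
n(O2) = 214.0 g / 32.00 g/mol = 6.688 mol.
From the equation the O2:H2O mole ratio is 3:3, so n(H2O) = 6.688 × 3/3 = 6.688 mol.
Mass of H2O = 6.688 mol × 18.016 g/mol = 120.5 g.
This is the theoretical yield. Percent yield = 71.2 g / 120.5 g × 100% = 59.10%.

59.1 %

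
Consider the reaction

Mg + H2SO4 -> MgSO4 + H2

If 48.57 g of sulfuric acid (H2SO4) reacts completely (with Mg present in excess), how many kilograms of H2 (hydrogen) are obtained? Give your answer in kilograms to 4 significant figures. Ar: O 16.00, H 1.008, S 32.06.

M(H2SO4) = 2(1.008) + 32.06 + 4(16.00) = 98.076 g/mol.
M(H2) = 2(1.008) = 2.016 g/mol.
n(H2SO4) = 48.570 g / 98.076 g/mol = 0.49523 mol.
From the equation the H2SO4:H2 mole ratio is 1:1, so n(H2) = 0.49523 × 1/1 = 0.49523 mol.
Mass of H2 = 0.49523 mol × 2.016 g/mol = 0.99838 g.
Converting to kg: 0.99838 g = 0.0009984 kg.

0.0009984 kg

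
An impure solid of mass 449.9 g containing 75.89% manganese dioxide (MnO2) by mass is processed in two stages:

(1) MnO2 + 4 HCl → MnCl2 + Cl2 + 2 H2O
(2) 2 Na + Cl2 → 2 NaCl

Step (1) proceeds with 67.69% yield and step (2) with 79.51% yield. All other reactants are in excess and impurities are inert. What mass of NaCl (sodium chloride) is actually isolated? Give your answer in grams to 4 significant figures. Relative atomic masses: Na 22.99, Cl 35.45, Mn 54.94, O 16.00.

Pure MnO2 = 449.9 × 0.7589 = 341.43 g.
M(MnO2) = 54.94 + 2(16.00) = 86.94 g/mol.
M(NaCl) = 22.99 + 35.45 = 58.44 g/mol.
n(MnO2) = 341.43 / 86.94 = 3.9272 mol.
Step 1 (MnO2:Cl2 = 1:1): theoretical n(Cl2) = 3.9272 mol; at 67.69% yield, n(Cl2) = 2.6583 mol.
Step 2 (Cl2:NaCl = 1:2): theoretical n(NaCl) = 5.3166 mol, so theoretical mass = 5.3166 × 58.44 = 310.70 g.
At 79.51% yield, actual mass of NaCl = 310.70 × 0.7951 = 247.04 g.

247.0 g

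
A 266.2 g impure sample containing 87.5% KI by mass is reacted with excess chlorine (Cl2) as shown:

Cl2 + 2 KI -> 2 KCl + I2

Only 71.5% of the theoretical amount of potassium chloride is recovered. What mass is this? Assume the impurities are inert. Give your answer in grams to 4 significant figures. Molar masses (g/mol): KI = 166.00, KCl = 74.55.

Pure KI available = 266.2 g × 0.875 = 232.93 g.
n(KI) = 232.93 g / 166.00 g/mol = 1.4032 mol.
From the equation the KI:KCl mole ratio is 2:2, so n(KCl) = 1.4032 × 2/2 = 1.4032 mol.
Mass of KCl = 1.4032 mol × 74.55 g/mol = 104.61 g.
Actual mass collected = 104.61 g × 0.715 = 74.793 g.

74.79 g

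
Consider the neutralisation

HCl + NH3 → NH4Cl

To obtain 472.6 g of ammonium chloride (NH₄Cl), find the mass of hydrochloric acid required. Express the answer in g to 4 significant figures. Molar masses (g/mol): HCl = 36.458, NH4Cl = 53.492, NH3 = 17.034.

n(NH4Cl) = 472.60 g / 53.492 g/mol = 8.8350 mol.
From the equation the NH4Cl:HCl mole ratio is 1:1, so n(HCl) = 8.8350 × 1/1 = 8.8350 mol.
Mass of HCl = 8.8350 mol × 36.458 g/mol = 322.11 g.

322.1 g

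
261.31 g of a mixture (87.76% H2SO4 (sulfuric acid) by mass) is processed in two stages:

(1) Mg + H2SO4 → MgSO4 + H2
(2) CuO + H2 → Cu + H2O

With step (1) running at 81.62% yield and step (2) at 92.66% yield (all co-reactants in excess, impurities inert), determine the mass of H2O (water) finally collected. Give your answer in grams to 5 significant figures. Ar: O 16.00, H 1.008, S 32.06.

31.859 g

Pure H2SO4 = 261.31 × 0.8776 = 229.326 g.
M(H2SO4) = 2(1.008) + 32.06 + 4(16.00) = 98.076 g/mol.
M(H2O) = 2(1.008) + 16.00 = 18.016 g/mol.
n(H2SO4) = 229.326 / 98.076 = 2.33824 mol.
Step 1 (H2SO4:H2 = 1:1): theoretical n(H2) = 2.33824 mol; at 81.62% yield, n(H2) = 1.90848 mol.
Step 2 (H2:H2O = 1:1): theoretical n(H2O) = 1.90848 mol, so theoretical mass = 1.90848 × 18.016 = 34.3831 g.
At 92.66% yield, actual mass of H2O = 34.3831 × 0.9266 = 31.8594 g.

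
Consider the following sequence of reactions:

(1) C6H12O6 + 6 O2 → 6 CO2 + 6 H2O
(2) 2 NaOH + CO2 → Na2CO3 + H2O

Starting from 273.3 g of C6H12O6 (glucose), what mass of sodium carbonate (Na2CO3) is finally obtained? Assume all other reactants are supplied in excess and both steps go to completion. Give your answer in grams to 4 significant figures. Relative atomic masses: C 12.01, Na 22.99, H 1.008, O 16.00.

964.7 g

M(C6H12O6) = 6(12.01) + 12(1.008) + 6(16.00) = 180.156 g/mol.
M(Na2CO3) = 2(22.99) + 12.01 + 3(16.00) = 105.99 g/mol.
n(C6H12O6) = 273.30 / 180.156 = 1.5170 mol.
Step 1 gives a 1:6 ratio of C6H12O6 to CO2, so n(CO2) = 9.1021 mol.
In step 2 the CO2:Na2CO3 ratio is 1:1, so n(Na2CO3) = 9.1021 mol.
Mass of Na2CO3 = 9.1021 × 105.99 = 964.73 g.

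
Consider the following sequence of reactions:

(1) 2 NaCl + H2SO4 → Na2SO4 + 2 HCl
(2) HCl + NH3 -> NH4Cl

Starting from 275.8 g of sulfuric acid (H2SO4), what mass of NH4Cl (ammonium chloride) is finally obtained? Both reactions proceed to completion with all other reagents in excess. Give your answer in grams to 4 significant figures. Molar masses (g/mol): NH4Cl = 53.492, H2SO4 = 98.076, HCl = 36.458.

300.9 g

n(H2SO4) = 275.80 / 98.076 = 2.8121 mol.
Step 1 gives a 1:2 ratio of H2SO4 to HCl, so n(HCl) = 5.6242 mol.
In step 2 the HCl:NH4Cl ratio is 1:1, so n(NH4Cl) = 5.6242 mol.
Mass of NH4Cl = 5.6242 × 53.492 = 300.85 g.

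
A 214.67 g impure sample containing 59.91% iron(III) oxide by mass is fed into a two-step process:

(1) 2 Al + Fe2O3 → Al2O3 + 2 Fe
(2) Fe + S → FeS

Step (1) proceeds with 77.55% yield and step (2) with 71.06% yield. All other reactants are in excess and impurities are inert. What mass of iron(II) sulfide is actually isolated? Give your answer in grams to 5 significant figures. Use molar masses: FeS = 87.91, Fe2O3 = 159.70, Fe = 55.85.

Pure Fe2O3 = 214.67 × 0.5991 = 128.609 g.
n(Fe2O3) = 128.609 / 159.70 = 0.805315 mol.
Step 1 (Fe2O3:Fe = 1:2): theoretical n(Fe) = 1.61063 mol; at 77.55% yield, n(Fe) = 1.24904 mol.
Step 2 (Fe:FeS = 1:1): theoretical n(FeS) = 1.24904 mol, so theoretical mass = 1.24904 × 87.91 = 109.803 g.
At 71.06% yield, actual mass of FeS = 109.803 × 0.7106 = 78.0263 g.

78.026 g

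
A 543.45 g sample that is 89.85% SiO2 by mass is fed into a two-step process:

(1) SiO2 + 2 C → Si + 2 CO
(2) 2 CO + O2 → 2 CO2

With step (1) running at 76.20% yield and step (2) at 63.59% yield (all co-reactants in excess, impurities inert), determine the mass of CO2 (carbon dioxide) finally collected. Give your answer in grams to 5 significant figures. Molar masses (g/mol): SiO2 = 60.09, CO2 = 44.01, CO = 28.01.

Pure SiO2 = 543.45 × 0.8985 = 488.290 g.
n(SiO2) = 488.290 / 60.09 = 8.12597 mol.
Step 1 (SiO2:CO = 1:2): theoretical n(CO) = 16.2519 mol; at 76.20% yield, n(CO) = 12.3840 mol.
Step 2 (CO:CO2 = 2:2): theoretical n(CO2) = 12.3840 mol, so theoretical mass = 12.3840 × 44.01 = 545.019 g.
At 63.59% yield, actual mass of CO2 = 545.019 × 0.6359 = 346.578 g.

346.58 g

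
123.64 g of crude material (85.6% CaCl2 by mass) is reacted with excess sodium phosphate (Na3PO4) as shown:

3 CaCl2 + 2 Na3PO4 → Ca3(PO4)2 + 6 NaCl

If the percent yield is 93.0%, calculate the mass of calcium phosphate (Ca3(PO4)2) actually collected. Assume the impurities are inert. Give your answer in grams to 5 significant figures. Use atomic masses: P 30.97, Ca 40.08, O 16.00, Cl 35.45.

91.699 g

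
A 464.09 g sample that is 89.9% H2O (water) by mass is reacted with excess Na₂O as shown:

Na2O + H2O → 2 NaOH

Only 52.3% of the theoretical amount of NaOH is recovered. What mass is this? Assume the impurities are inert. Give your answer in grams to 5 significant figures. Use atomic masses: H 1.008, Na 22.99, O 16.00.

968.89 g

Pure H2O available = 464.09 g × 0.899 = 417.217 g.
M(H2O) = 2(1.008) + 16.00 = 18.016 g/mol.
M(NaOH) = 22.99 + 16.00 + 1.008 = 39.998 g/mol.
n(H2O) = 417.217 g / 18.016 g/mol = 23.1581 mol.
From the equation the H2O:NaOH mole ratio is 1:2, so n(NaOH) = 23.1581 × 2/1 = 46.3163 mol.
Mass of NaOH = 46.3163 mol × 39.998 g/mol = 1852.56 g.
Actual mass collected = 1852.56 g × 0.523 = 968.888 g.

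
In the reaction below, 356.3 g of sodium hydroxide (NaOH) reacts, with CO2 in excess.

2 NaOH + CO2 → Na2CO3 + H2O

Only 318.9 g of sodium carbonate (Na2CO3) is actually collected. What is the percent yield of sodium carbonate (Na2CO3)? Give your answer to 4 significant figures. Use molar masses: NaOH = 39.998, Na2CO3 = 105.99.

67.55 %

n(NaOH) = 356.30 g / 39.998 g/mol = 8.9079 mol.
From the equation the NaOH:Na2CO3 mole ratio is 2:1, so n(Na2CO3) = 8.9079 × 1/2 = 4.4540 mol.
Mass of Na2CO3 = 4.4540 mol × 105.99 g/mol = 472.08 g.
This is the theoretical yield. Percent yield = 318.9 g / 472.08 g × 100% = 67.553%.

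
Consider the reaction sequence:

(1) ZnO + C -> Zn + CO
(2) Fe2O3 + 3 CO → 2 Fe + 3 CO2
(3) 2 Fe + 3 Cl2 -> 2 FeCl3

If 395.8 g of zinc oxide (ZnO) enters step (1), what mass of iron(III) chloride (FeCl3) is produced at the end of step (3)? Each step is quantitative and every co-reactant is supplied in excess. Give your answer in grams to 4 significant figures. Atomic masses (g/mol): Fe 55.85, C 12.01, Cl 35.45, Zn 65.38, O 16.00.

M(ZnO) = 65.38 + 16.00 = 81.38 g/mol.
M(FeCl3) = 55.85 + 3(35.45) = 162.20 g/mol.
n(ZnO) = 395.8 / 81.38 = 4.8636 mol.
Reaction (1): ZnO→CO ratio 1:1 ⇒ n(CO) = 4.8636 mol.
Reaction (2): CO→Fe ratio 3:2 ⇒ n(Fe) = 3.2424 mol.
Reaction (3): Fe→FeCl3 ratio 2:2 ⇒ n(FeCl3) = 3.2424 mol.
Mass of FeCl3 = 3.2424 × 162.20 = 525.92 g.

525.9 g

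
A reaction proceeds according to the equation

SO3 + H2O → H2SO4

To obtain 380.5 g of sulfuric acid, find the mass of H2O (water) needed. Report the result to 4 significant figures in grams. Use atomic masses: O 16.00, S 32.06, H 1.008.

69.90 g

M(H2SO4) = 2(1.008) + 32.06 + 4(16.00) = 98.076 g/mol.
M(H2O) = 2(1.008) + 16.00 = 18.016 g/mol.
n(H2SO4) = 380.50 g / 98.076 g/mol = 3.8796 mol.
From the equation the H2SO4:H2O mole ratio is 1:1, so n(H2O) = 3.8796 × 1/1 = 3.8796 mol.
Mass of H2O = 3.8796 mol × 18.016 g/mol = 69.896 g.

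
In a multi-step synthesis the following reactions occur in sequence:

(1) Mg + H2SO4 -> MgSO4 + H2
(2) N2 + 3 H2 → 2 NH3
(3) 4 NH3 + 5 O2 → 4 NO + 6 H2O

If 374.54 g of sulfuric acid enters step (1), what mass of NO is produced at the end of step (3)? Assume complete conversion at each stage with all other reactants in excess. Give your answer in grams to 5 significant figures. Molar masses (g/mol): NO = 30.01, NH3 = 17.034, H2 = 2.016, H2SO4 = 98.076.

n(H2SO4) = 374.54 / 98.076 = 3.81888 mol.
Reaction (1): H2SO4→H2 ratio 1:1 ⇒ n(H2) = 3.81888 mol.
Reaction (2): H2→NH3 ratio 3:2 ⇒ n(NH3) = 2.54592 mol.
Reaction (3): NH3→NO ratio 4:4 ⇒ n(NO) = 2.54592 mol.
Mass of NO = 2.54592 × 30.01 = 76.4030 g.

76.403 g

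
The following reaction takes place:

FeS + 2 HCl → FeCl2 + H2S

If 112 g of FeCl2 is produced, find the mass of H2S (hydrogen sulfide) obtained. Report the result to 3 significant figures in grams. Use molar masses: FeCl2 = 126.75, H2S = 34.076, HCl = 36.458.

n(FeCl2) = 112.0 g / 126.75 g/mol = 0.8836 mol.
From the equation the FeCl2:H2S mole ratio is 1:1, so n(H2S) = 0.8836 × 1/1 = 0.8836 mol.
Mass of H2S = 0.8836 mol × 34.076 g/mol = 30.11 g.

30.1 g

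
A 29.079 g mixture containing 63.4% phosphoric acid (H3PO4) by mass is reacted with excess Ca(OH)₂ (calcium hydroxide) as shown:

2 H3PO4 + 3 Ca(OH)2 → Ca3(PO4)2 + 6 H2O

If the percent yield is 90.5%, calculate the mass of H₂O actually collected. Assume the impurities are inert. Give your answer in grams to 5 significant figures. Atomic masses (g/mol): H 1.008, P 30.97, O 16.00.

9.2023 g

Pure H3PO4 available = 29.079 g × 0.634 = 18.4361 g.
M(H3PO4) = 3(1.008) + 30.97 + 4(16.00) = 97.994 g/mol.
M(H2O) = 2(1.008) + 16.00 = 18.016 g/mol.
n(H3PO4) = 18.4361 g / 97.994 g/mol = 0.188135 mol.
From the equation the H3PO4:H2O mole ratio is 2:6, so n(H2O) = 0.188135 × 6/2 = 0.564405 mol.
Mass of H2O = 0.564405 mol × 18.016 g/mol = 10.1683 g.
Actual mass collected = 10.1683 g × 0.905 = 9.20232 g.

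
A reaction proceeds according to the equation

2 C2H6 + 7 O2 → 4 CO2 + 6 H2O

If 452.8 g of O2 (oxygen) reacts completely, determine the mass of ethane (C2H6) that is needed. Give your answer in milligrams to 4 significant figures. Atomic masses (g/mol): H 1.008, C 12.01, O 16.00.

121600 mg

M(O2) = 2(16.00) = 32.00 g/mol.
M(C2H6) = 2(12.01) + 6(1.008) = 30.068 g/mol.
n(O2) = 452.80 g / 32.00 g/mol = 14.150 mol.
From the equation the O2:C2H6 mole ratio is 7:2, so n(C2H6) = 14.150 × 2/7 = 4.0429 mol.
Mass of C2H6 = 4.0429 mol × 30.068 g/mol = 121.56 g.
Converting to mg: 121.56 g = 121600 mg.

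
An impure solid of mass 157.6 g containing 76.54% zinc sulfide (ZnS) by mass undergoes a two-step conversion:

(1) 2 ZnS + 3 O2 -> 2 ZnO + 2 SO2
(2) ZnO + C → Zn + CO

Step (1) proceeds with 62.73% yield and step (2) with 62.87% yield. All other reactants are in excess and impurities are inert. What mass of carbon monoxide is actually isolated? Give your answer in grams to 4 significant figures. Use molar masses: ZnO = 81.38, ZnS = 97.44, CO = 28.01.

13.68 g

Pure ZnS = 157.6 × 0.7654 = 120.63 g.
n(ZnS) = 120.63 / 97.44 = 1.2380 mol.
Step 1 (ZnS:ZnO = 2:2): theoretical n(ZnO) = 1.2380 mol; at 62.73% yield, n(ZnO) = 0.77657 mol.
Step 2 (ZnO:CO = 1:1): theoretical n(CO) = 0.77657 mol, so theoretical mass = 0.77657 × 28.01 = 21.752 g.
At 62.87% yield, actual mass of CO = 21.752 × 0.6287 = 13.675 g.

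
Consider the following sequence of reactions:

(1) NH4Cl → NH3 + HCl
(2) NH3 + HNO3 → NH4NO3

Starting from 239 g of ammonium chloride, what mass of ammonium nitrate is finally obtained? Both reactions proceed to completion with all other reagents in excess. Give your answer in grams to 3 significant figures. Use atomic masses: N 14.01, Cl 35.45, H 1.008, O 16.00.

358 g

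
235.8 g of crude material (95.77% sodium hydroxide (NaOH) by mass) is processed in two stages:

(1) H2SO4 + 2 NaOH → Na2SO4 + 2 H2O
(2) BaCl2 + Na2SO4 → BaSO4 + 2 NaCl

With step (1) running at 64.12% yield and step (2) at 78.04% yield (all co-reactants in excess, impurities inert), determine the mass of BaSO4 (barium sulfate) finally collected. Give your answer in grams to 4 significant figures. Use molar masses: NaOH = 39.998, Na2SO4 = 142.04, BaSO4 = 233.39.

329.7 g

Pure NaOH = 235.8 × 0.9577 = 225.83 g.
n(NaOH) = 225.83 / 39.998 = 5.6459 mol.
Step 1 (NaOH:Na2SO4 = 2:1): theoretical n(Na2SO4) = 2.8230 mol; at 64.12% yield, n(Na2SO4) = 1.8101 mol.
Step 2 (Na2SO4:BaSO4 = 1:1): theoretical n(BaSO4) = 1.8101 mol, so theoretical mass = 1.8101 × 233.39 = 422.46 g.
At 78.04% yield, actual mass of BaSO4 = 422.46 × 0.7804 = 329.68 g.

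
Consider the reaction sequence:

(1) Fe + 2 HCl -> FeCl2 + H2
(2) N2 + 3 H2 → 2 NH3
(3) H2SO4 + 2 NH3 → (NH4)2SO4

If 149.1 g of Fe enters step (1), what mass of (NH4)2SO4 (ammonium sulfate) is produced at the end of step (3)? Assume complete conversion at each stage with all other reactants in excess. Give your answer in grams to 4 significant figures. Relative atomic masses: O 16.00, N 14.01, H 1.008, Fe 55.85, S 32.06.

M(Fe) = 55.85 g/mol.
M((NH4)2SO4) = 2(14.01) + 8(1.008) + 32.06 + 4(16.00) = 132.144 g/mol.
n(Fe) = 149.1 / 55.85 = 2.6697 mol.
Reaction (1): Fe→H2 ratio 1:1 ⇒ n(H2) = 2.6697 mol.
Reaction (2): H2→NH3 ratio 3:2 ⇒ n(NH3) = 1.7798 mol.
Reaction (3): NH3→(NH4)2SO4 ratio 2:1 ⇒ n((NH4)2SO4) = 0.88988 mol.
Mass of (NH4)2SO4 = 0.88988 × 132.144 = 117.59 g.

117.6 g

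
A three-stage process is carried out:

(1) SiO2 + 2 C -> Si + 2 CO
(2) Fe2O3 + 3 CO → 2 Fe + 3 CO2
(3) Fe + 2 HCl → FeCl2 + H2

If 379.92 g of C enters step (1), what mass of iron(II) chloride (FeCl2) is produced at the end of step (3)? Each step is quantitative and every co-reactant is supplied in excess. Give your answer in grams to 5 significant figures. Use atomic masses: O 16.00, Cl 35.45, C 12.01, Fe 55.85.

M(C) = 12.01 g/mol.
M(FeCl2) = 55.85 + 2(35.45) = 126.75 g/mol.
n(C) = 379.92 / 12.01 = 31.6336 mol.
Reaction (1): C→CO ratio 2:2 ⇒ n(CO) = 31.6336 mol.
Reaction (2): CO→Fe ratio 3:2 ⇒ n(Fe) = 21.0891 mol.
Reaction (3): Fe→FeCl2 ratio 1:1 ⇒ n(FeCl2) = 21.0891 mol.
Mass of FeCl2 = 21.0891 × 126.75 = 2673.04 g.

2673.0 g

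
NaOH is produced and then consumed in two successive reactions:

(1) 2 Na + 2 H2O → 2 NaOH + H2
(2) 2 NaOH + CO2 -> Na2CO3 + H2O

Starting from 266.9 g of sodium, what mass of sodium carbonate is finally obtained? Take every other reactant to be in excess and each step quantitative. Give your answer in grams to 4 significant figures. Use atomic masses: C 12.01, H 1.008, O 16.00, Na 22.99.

M(Na) = 22.99 g/mol.
M(Na2CO3) = 2(22.99) + 12.01 + 3(16.00) = 105.99 g/mol.
n(Na) = 266.90 / 22.99 = 11.609 mol.
Step 1 gives a 2:2 ratio of Na to NaOH, so n(NaOH) = 11.609 mol.
In step 2 the NaOH:Na2CO3 ratio is 2:1, so n(Na2CO3) = 5.8047 mol.
Mass of Na2CO3 = 5.8047 × 105.99 = 615.24 g.

615.2 g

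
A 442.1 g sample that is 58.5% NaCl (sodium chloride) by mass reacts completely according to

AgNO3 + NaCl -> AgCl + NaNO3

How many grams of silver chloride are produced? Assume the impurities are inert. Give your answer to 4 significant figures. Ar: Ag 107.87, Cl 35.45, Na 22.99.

634.3 g

Mass of pure NaCl = 442.1 g × 0.585 = 258.63 g.
M(NaCl) = 22.99 + 35.45 = 58.44 g/mol.
M(AgCl) = 107.87 + 35.45 = 143.32 g/mol.
n(NaCl) = 258.63 g / 58.44 g/mol = 4.4255 mol.
From the equation the NaCl:AgCl mole ratio is 1:1, so n(AgCl) = 4.4255 × 1/1 = 4.4255 mol.
Mass of AgCl = 4.4255 mol × 143.32 g/mol = 634.27 g.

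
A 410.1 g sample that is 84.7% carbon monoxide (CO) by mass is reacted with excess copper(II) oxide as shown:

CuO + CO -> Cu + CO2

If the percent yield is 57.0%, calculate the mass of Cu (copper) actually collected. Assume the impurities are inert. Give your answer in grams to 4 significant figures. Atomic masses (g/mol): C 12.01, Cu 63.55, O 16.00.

449.2 g

Pure CO available = 410.1 g × 0.847 = 347.35 g.
M(CO) = 12.01 + 16.00 = 28.01 g/mol.
M(Cu) = 63.55 g/mol.
n(CO) = 347.35 g / 28.01 g/mol = 12.401 mol.
From the equation the CO:Cu mole ratio is 1:1, so n(Cu) = 12.401 × 1/1 = 12.401 mol.
Mass of Cu = 12.401 mol × 63.55 g/mol = 788.09 g.
Actual mass collected = 788.09 g × 0.570 = 449.21 g.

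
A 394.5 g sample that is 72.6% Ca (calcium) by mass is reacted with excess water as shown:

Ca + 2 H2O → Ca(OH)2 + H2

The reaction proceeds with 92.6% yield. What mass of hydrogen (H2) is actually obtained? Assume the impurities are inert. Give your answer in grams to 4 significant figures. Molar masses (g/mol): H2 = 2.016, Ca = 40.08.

Pure Ca available = 394.5 g × 0.726 = 286.41 g.
n(Ca) = 286.41 g / 40.08 g/mol = 7.1459 mol.
From the equation the Ca:H2 mole ratio is 1:1, so n(H2) = 7.1459 × 1/1 = 7.1459 mol.
Mass of H2 = 7.1459 mol × 2.016 g/mol = 14.406 g.
Actual mass collected = 14.406 g × 0.926 = 13.340 g.

13.34 g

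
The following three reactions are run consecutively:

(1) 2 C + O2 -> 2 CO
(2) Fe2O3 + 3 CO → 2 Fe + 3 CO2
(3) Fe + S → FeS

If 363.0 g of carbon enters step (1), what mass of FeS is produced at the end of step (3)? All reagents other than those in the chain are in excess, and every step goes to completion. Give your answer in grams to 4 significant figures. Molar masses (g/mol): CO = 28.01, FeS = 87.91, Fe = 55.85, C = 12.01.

n(C) = 363.0 / 12.01 = 30.225 mol.
Reaction (1): C→CO ratio 2:2 ⇒ n(CO) = 30.225 mol.
Reaction (2): CO→Fe ratio 3:2 ⇒ n(Fe) = 20.150 mol.
Reaction (3): Fe→FeS ratio 1:1 ⇒ n(FeS) = 20.150 mol.
Mass of FeS = 20.150 × 87.91 = 1771.4 g.

1771 g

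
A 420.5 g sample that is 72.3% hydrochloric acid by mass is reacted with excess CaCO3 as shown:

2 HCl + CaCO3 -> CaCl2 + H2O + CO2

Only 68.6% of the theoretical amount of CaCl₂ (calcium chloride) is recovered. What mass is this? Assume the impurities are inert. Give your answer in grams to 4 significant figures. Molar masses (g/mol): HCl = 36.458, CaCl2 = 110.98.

317.4 g

Pure HCl available = 420.5 g × 0.723 = 304.02 g.
n(HCl) = 304.02 g / 36.458 g/mol = 8.3390 mol.
From the equation the HCl:CaCl2 mole ratio is 2:1, so n(CaCl2) = 8.3390 × 1/2 = 4.1695 mol.
Mass of CaCl2 = 4.1695 mol × 110.98 g/mol = 462.73 g.
Actual mass collected = 462.73 g × 0.686 = 317.43 g.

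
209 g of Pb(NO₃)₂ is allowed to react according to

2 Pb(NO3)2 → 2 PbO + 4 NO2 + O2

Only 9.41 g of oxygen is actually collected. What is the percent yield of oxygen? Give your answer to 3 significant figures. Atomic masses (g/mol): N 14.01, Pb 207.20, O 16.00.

M(Pb(NO3)2) = 207.20 + 2(14.01) + 6(16.00) = 331.22 g/mol.
M(O2) = 2(16.00) = 32.00 g/mol.
n(Pb(NO3)2) = 209.0 g / 331.22 g/mol = 0.6310 mol.
From the equation the Pb(NO3)2:O2 mole ratio is 2:1, so n(O2) = 0.6310 × 1/2 = 0.3155 mol.
Mass of O2 = 0.3155 mol × 32.00 g/mol = 10.10 g.
This is the theoretical yield. Percent yield = 9.41 g / 10.10 g × 100% = 93.21%.

93.2 %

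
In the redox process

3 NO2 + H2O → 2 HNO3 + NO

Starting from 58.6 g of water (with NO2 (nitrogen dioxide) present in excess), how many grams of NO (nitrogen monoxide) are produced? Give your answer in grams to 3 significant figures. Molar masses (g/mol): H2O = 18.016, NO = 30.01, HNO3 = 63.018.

97.6 g

n(H2O) = 58.60 g / 18.016 g/mol = 3.253 mol.
From the equation the H2O:NO mole ratio is 1:1, so n(NO) = 3.253 × 1/1 = 3.253 mol.
Mass of NO = 3.253 mol × 30.01 g/mol = 97.61 g.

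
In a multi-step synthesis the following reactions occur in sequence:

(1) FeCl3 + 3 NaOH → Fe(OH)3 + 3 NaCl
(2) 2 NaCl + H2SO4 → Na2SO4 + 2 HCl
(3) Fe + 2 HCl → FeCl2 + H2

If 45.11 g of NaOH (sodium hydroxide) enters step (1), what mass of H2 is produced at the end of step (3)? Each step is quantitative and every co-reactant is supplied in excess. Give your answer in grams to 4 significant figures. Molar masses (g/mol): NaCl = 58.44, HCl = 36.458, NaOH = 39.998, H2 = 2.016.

n(NaOH) = 45.11 / 39.998 = 1.1278 mol.
Reaction (1): NaOH→NaCl ratio 3:3 ⇒ n(NaCl) = 1.1278 mol.
Reaction (2): NaCl→HCl ratio 2:2 ⇒ n(HCl) = 1.1278 mol.
Reaction (3): HCl→H2 ratio 2:1 ⇒ n(H2) = 0.56390 mol.
Mass of H2 = 0.56390 × 2.016 = 1.1368 g.

1.137 g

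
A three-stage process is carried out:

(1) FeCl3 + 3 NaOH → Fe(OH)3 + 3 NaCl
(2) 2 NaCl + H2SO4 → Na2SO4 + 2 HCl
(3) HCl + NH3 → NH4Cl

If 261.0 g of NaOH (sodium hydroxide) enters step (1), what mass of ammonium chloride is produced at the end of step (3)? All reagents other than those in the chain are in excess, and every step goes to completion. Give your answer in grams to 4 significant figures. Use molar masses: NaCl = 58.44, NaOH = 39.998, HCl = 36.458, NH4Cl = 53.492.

349.1 g

n(NaOH) = 261.0 / 39.998 = 6.5253 mol.
Reaction (1): NaOH→NaCl ratio 3:3 ⇒ n(NaCl) = 6.5253 mol.
Reaction (2): NaCl→HCl ratio 2:2 ⇒ n(HCl) = 6.5253 mol.
Reaction (3): HCl→NH4Cl ratio 1:1 ⇒ n(NH4Cl) = 6.5253 mol.
Mass of NH4Cl = 6.5253 × 53.492 = 349.05 g.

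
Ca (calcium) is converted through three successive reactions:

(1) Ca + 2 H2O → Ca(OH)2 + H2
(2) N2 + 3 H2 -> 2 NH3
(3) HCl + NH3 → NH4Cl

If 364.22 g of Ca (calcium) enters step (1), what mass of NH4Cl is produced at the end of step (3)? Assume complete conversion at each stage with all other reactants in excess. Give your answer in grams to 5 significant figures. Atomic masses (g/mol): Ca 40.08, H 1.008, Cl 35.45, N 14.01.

M(Ca) = 40.08 g/mol.
M(NH4Cl) = 14.01 + 4(1.008) + 35.45 = 53.492 g/mol.
n(Ca) = 364.22 / 40.08 = 9.08733 mol.
Reaction (1): Ca→H2 ratio 1:1 ⇒ n(H2) = 9.08733 mol.
Reaction (2): H2→NH3 ratio 3:2 ⇒ n(NH3) = 6.05822 mol.
Reaction (3): NH3→NH4Cl ratio 1:1 ⇒ n(NH4Cl) = 6.05822 mol.
Mass of NH4Cl = 6.05822 × 53.492 = 324.066 g.

324.07 g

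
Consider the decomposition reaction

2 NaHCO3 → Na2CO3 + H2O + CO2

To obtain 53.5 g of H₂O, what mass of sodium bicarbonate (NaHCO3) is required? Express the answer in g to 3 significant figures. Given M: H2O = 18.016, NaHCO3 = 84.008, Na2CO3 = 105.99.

n(H2O) = 53.50 g / 18.016 g/mol = 2.970 mol.
From the equation the H2O:NaHCO3 mole ratio is 1:2, so n(NaHCO3) = 2.970 × 2/1 = 5.939 mol.
Mass of NaHCO3 = 5.939 mol × 84.008 g/mol = 498.9 g.

499 g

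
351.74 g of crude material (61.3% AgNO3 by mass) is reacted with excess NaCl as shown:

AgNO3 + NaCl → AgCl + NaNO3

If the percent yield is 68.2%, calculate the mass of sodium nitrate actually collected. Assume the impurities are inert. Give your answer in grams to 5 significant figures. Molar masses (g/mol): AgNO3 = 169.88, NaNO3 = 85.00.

73.577 g

Pure AgNO3 available = 351.74 g × 0.613 = 215.617 g.
n(AgNO3) = 215.617 g / 169.88 g/mol = 1.26923 mol.
From the equation the AgNO3:NaNO3 mole ratio is 1:1, so n(NaNO3) = 1.26923 × 1/1 = 1.26923 mol.
Mass of NaNO3 = 1.26923 mol × 85.00 g/mol = 107.884 g.
Actual mass collected = 107.884 g × 0.682 = 73.5772 g.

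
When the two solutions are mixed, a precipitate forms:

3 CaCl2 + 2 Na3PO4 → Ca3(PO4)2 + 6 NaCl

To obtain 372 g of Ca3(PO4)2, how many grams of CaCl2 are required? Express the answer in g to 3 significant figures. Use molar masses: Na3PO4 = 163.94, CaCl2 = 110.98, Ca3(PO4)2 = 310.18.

399 g

n(Ca3(PO4)2) = 372.0 g / 310.18 g/mol = 1.199 mol.
From the equation the Ca3(PO4)2:CaCl2 mole ratio is 1:3, so n(CaCl2) = 1.199 × 3/1 = 3.598 mol.
Mass of CaCl2 = 3.598 mol × 110.98 g/mol = 399.3 g.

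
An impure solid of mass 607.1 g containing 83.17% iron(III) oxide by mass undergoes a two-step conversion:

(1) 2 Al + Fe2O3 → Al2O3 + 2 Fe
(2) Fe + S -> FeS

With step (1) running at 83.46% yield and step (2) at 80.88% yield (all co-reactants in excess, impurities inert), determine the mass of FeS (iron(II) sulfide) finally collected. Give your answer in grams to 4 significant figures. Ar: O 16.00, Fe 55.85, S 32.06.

Pure Fe2O3 = 607.1 × 0.8317 = 504.93 g.
M(Fe2O3) = 2(55.85) + 3(16.00) = 159.70 g/mol.
M(FeS) = 55.85 + 32.06 = 87.91 g/mol.
n(Fe2O3) = 504.93 / 159.70 = 3.1617 mol.
Step 1 (Fe2O3:Fe = 1:2): theoretical n(Fe) = 6.3234 mol; at 83.46% yield, n(Fe) = 5.2775 mol.
Step 2 (Fe:FeS = 1:1): theoretical n(FeS) = 5.2775 mol, so theoretical mass = 5.2775 × 87.91 = 463.95 g.
At 80.88% yield, actual mass of FeS = 463.95 × 0.8088 = 375.24 g.

375.2 g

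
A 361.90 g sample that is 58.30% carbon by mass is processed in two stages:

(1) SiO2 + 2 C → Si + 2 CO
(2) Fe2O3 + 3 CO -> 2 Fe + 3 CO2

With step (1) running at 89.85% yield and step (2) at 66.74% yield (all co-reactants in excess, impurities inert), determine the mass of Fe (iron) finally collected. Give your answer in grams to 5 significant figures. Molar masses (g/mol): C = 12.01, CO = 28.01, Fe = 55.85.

392.24 g

Pure C = 361.90 × 0.5830 = 210.988 g.
n(C) = 210.988 / 12.01 = 17.5677 mol.
Step 1 (C:CO = 2:2): theoretical n(CO) = 17.5677 mol; at 89.85% yield, n(CO) = 15.7846 mol.
Step 2 (CO:Fe = 3:2): theoretical n(Fe) = 10.5230 mol, so theoretical mass = 10.5230 × 55.85 = 587.711 g.
At 66.74% yield, actual mass of Fe = 587.711 × 0.6674 = 392.239 g.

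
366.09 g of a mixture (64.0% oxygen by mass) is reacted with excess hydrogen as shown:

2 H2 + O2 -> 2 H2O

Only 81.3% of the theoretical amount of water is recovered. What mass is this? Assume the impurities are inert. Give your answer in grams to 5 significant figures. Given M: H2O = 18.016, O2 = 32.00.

Pure O2 available = 366.09 g × 0.640 = 234.298 g.
n(O2) = 234.298 g / 32.00 g/mol = 7.32180 mol.
From the equation the O2:H2O mole ratio is 1:2, so n(H2O) = 7.32180 × 2/1 = 14.6436 mol.
Mass of H2O = 14.6436 mol × 18.016 g/mol = 263.819 g.
Actual mass collected = 263.819 g × 0.813 = 214.485 g.

214.48 g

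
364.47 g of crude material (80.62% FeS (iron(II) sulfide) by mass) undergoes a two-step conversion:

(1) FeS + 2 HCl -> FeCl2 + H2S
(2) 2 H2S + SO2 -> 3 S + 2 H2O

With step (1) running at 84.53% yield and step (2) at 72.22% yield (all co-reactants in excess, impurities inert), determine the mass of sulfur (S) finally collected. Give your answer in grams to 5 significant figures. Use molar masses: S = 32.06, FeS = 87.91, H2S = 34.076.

Pure FeS = 364.47 × 0.8062 = 293.836 g.
n(FeS) = 293.836 / 87.91 = 3.34246 mol.
Step 1 (FeS:H2S = 1:1): theoretical n(H2S) = 3.34246 mol; at 84.53% yield, n(H2S) = 2.82538 mol.
Step 2 (H2S:S = 2:3): theoretical n(S) = 4.23807 mol, so theoretical mass = 4.23807 × 32.06 = 135.873 g.
At 72.22% yield, actual mass of S = 135.873 × 0.7222 = 98.1272 g.

98.127 g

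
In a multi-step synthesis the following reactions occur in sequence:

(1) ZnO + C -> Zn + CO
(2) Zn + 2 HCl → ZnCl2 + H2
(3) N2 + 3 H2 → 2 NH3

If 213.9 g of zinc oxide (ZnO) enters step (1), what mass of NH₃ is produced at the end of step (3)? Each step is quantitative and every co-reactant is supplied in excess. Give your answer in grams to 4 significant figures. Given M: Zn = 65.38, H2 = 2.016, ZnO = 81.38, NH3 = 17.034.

n(ZnO) = 213.9 / 81.38 = 2.6284 mol.
Reaction (1): ZnO→Zn ratio 1:1 ⇒ n(Zn) = 2.6284 mol.
Reaction (2): Zn→H2 ratio 1:1 ⇒ n(H2) = 2.6284 mol.
Reaction (3): H2→NH3 ratio 3:2 ⇒ n(NH3) = 1.7523 mol.
Mass of NH3 = 1.7523 × 17.034 = 29.848 g.

29.85 g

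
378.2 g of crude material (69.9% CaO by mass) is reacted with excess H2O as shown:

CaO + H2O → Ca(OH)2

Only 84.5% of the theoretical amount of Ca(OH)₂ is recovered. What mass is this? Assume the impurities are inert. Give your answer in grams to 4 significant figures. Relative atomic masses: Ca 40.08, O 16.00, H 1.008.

295.1 g

Pure CaO available = 378.2 g × 0.699 = 264.36 g.
M(CaO) = 40.08 + 16.00 = 56.08 g/mol.
M(Ca(OH)2) = 40.08 + 2(16.00) + 2(1.008) = 74.096 g/mol.
n(CaO) = 264.36 g / 56.08 g/mol = 4.7140 mol.
From the equation the CaO:Ca(OH)2 mole ratio is 1:1, so n(Ca(OH)2) = 4.7140 × 1/1 = 4.7140 mol.
Mass of Ca(OH)2 = 4.7140 mol × 74.096 g/mol = 349.29 g.
Actual mass collected = 349.29 g × 0.845 = 295.15 g.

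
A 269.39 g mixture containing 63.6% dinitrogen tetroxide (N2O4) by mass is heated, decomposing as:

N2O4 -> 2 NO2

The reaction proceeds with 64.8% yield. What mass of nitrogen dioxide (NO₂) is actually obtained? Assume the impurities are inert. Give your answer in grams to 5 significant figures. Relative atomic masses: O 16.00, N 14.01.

Pure N2O4 available = 269.39 g × 0.636 = 171.332 g.
M(N2O4) = 2(14.01) + 4(16.00) = 92.02 g/mol.
M(NO2) = 14.01 + 2(16.00) = 46.01 g/mol.
n(N2O4) = 171.332 g / 92.02 g/mol = 1.86190 mol.
From the equation the N2O4:NO2 mole ratio is 1:2, so n(NO2) = 1.86190 × 2/1 = 3.72380 mol.
Mass of NO2 = 3.72380 mol × 46.01 g/mol = 171.332 g.
Actual mass collected = 171.332 g × 0.648 = 111.023 g.

111.02 g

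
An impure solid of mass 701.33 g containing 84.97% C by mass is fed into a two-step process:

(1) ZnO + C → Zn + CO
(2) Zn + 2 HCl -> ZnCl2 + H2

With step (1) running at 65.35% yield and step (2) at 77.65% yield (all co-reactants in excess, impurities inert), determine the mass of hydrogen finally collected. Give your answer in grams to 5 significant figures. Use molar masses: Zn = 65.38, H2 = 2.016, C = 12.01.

Pure C = 701.33 × 0.8497 = 595.920 g.
n(C) = 595.920 / 12.01 = 49.6187 mol.
Step 1 (C:Zn = 1:1): theoretical n(Zn) = 49.6187 mol; at 65.35% yield, n(Zn) = 32.4258 mol.
Step 2 (Zn:H2 = 1:1): theoretical n(H2) = 32.4258 mol, so theoretical mass = 32.4258 × 2.016 = 65.3704 g.
At 77.65% yield, actual mass of H2 = 65.3704 × 0.7765 = 50.7601 g.

50.760 g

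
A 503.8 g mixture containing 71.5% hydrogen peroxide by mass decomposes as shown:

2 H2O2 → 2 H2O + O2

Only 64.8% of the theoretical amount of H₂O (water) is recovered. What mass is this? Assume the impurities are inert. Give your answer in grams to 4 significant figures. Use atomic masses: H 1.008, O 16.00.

Pure H2O2 available = 503.8 g × 0.715 = 360.22 g.
M(H2O2) = 2(1.008) + 2(16.00) = 34.016 g/mol.
M(H2O) = 2(1.008) + 16.00 = 18.016 g/mol.
n(H2O2) = 360.22 g / 34.016 g/mol = 10.590 mol.
From the equation the H2O2:H2O mole ratio is 2:2, so n(H2O) = 10.590 × 2/2 = 10.590 mol.
Mass of H2O = 10.590 mol × 18.016 g/mol = 190.78 g.
Actual mass collected = 190.78 g × 0.648 = 123.63 g.

123.6 g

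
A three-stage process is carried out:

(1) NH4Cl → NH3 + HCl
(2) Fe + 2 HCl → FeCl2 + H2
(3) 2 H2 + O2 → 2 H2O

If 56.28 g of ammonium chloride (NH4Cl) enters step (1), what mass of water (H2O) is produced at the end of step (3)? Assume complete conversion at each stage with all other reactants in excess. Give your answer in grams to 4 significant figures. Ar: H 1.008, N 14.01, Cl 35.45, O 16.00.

9.477 g

M(NH4Cl) = 14.01 + 4(1.008) + 35.45 = 53.492 g/mol.
M(H2O) = 2(1.008) + 16.00 = 18.016 g/mol.
n(NH4Cl) = 56.28 / 53.492 = 1.0521 mol.
Reaction (1): NH4Cl→HCl ratio 1:1 ⇒ n(HCl) = 1.0521 mol.
Reaction (2): HCl→H2 ratio 2:1 ⇒ n(H2) = 0.52606 mol.
Reaction (3): H2→H2O ratio 2:2 ⇒ n(H2O) = 0.52606 mol.
Mass of H2O = 0.52606 × 18.016 = 9.4775 g.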